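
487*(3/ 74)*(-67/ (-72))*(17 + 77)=1533563/ 888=1726.99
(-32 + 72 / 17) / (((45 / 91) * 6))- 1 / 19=-410339 / 43605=-9.41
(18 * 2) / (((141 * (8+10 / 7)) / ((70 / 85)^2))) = 2744 / 149413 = 0.02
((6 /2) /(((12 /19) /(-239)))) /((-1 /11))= 49951 /4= 12487.75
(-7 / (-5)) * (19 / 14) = 19 / 10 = 1.90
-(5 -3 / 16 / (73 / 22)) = -2887 / 584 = -4.94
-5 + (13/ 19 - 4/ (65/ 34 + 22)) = -69250/ 15447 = -4.48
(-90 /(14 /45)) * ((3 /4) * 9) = -54675 /28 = -1952.68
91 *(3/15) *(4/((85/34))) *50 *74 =107744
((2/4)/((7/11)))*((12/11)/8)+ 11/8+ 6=419/56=7.48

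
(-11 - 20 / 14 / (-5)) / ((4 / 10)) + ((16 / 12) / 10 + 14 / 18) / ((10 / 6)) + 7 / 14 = -13513 / 525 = -25.74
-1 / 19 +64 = 1215 / 19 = 63.95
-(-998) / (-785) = -998 / 785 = -1.27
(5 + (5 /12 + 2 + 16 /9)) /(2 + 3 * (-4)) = -331 /360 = -0.92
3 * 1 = 3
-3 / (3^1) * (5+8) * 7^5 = -218491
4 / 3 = 1.33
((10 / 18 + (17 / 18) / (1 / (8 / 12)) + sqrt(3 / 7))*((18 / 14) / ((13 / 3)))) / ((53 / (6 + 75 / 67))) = 0.07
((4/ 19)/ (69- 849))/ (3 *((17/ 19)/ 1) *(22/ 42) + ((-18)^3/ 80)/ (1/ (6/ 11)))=77/ 10942854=0.00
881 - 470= 411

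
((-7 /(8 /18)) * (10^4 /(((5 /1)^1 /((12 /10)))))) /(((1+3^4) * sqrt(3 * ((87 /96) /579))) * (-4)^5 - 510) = 6.03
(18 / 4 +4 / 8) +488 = 493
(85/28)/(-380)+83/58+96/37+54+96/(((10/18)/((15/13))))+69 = 9688752219/29683472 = 326.40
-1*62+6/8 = -61.25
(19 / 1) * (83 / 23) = 1577 / 23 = 68.57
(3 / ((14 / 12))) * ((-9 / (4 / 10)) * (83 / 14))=-33615 / 98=-343.01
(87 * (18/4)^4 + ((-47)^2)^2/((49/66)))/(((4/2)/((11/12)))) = 18996679823/6272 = 3028807.37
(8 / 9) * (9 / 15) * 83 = 664 / 15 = 44.27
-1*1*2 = -2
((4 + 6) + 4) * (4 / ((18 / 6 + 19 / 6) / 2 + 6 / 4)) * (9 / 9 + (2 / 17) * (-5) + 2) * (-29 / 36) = -66584 / 2805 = -23.74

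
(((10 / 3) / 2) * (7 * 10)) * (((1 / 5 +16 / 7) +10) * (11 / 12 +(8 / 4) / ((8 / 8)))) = 76475 / 18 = 4248.61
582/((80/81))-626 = -1469/40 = -36.72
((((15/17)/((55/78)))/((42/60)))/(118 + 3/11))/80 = 117/619276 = 0.00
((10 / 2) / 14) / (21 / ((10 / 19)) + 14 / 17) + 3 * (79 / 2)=118.51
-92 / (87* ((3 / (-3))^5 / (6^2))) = 1104 / 29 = 38.07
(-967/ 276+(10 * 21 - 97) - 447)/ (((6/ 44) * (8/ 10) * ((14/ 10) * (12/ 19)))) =-486713975/ 139104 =-3498.92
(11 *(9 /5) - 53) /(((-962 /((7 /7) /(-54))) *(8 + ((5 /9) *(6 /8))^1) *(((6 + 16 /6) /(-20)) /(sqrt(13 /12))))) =166 *sqrt(39) /5683977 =0.00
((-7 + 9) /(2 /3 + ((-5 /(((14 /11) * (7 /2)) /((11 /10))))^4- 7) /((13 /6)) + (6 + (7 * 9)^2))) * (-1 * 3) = -10791707472 /7146823589329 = -0.00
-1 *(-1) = 1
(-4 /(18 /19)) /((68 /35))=-665 /306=-2.17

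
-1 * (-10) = 10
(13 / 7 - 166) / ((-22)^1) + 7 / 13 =16015 / 2002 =8.00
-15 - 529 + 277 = -267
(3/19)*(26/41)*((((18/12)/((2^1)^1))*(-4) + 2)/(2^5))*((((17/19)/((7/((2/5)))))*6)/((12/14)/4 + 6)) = -663/4292290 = -0.00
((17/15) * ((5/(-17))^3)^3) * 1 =-390625/20927272323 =-0.00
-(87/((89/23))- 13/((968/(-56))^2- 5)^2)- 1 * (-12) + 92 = 1503563918037/18444788624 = 81.52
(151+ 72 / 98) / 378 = 7435 / 18522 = 0.40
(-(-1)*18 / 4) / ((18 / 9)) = 9 / 4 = 2.25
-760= -760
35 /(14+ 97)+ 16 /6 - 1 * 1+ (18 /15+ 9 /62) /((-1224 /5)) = 1849897 /935952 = 1.98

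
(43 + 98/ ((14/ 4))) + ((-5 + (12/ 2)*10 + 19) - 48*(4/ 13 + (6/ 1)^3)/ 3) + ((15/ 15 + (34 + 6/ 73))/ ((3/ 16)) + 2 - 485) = -10282846/ 2847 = -3611.82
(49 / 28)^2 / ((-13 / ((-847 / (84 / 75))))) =148225 / 832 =178.16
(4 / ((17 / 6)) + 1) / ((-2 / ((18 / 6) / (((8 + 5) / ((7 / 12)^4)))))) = -98441 / 3055104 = -0.03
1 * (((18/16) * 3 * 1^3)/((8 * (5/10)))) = 27/32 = 0.84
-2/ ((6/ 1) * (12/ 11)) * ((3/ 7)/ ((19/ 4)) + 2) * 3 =-1529/ 798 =-1.92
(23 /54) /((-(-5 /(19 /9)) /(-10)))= -437 /243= -1.80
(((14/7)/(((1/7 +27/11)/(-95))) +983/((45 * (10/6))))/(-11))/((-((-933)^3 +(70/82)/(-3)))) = 738533/109886091904600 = 0.00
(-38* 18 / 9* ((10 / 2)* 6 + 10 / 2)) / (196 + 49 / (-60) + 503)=-159600 / 41891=-3.81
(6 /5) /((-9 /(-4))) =8 /15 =0.53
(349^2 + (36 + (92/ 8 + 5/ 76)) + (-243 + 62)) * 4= 9246735/ 19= 486670.26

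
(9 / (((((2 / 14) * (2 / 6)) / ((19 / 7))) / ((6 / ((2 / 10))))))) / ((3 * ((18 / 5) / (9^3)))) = 1038825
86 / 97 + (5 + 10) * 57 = 83021 / 97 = 855.89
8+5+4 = 17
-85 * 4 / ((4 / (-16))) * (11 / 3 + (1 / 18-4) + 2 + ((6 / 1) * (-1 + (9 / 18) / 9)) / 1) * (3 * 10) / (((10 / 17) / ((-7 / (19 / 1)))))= 5745320 / 57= 100795.09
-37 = -37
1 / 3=0.33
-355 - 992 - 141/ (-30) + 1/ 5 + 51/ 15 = -13387/ 10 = -1338.70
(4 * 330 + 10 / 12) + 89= 8459 / 6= 1409.83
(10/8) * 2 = 5/2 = 2.50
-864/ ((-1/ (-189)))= -163296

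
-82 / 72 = -41 / 36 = -1.14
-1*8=-8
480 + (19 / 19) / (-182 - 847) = 493919 / 1029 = 480.00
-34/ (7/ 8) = -272/ 7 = -38.86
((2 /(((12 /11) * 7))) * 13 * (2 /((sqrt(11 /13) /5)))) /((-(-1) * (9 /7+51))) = 65 * sqrt(143) /1098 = 0.71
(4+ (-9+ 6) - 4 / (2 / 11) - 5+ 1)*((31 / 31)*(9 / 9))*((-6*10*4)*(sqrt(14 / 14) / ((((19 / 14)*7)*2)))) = 6000 / 19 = 315.79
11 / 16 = 0.69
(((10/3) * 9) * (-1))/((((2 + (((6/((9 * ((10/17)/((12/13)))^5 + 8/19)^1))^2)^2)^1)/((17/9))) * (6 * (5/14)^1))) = -122604607063496864986412746503718839830659559/1730607289263559992873986160300922074079938201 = -0.07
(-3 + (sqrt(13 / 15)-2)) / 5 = -1 + sqrt(195) / 75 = -0.81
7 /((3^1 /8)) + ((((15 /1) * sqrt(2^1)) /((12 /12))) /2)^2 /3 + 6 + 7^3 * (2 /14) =667 /6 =111.17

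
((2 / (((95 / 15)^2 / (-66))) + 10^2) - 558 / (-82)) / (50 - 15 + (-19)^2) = 1532111 / 5861196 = 0.26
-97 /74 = -1.31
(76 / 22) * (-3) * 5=-570 / 11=-51.82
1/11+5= 56/11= 5.09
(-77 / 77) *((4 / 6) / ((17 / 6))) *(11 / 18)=-22 / 153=-0.14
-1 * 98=-98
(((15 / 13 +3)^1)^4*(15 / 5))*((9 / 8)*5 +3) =220016574 / 28561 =7703.39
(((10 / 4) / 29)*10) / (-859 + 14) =-5 / 4901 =-0.00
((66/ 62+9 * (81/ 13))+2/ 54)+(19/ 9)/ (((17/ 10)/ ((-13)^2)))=49397693/ 184977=267.05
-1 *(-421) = 421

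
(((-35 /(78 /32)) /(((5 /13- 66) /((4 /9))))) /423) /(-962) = -1120 /4685956353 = -0.00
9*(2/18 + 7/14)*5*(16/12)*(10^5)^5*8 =8800000000000000000000000000/3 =2933333333333333333333333000.00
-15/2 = -7.50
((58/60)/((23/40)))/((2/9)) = 174/23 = 7.57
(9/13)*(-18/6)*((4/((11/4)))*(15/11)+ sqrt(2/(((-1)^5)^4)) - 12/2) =5.40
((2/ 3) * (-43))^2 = 7396/ 9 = 821.78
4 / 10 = 2 / 5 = 0.40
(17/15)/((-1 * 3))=-17/45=-0.38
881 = 881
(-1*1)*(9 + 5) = -14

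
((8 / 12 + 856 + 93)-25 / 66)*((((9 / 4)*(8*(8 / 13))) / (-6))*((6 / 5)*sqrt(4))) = -3007344 / 715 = -4206.08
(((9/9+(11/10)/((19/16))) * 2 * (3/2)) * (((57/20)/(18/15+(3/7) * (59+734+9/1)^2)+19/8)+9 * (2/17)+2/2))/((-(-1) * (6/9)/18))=1796615252172/2596947455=691.82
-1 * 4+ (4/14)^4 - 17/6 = -98345/14406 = -6.83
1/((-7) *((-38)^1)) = 1/266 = 0.00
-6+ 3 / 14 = -81 / 14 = -5.79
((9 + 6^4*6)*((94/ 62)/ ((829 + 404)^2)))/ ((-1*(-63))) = 40655/ 329902713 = 0.00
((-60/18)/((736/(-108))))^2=2025/8464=0.24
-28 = -28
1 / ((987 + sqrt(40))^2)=974209 / 948927308641 -3948 *sqrt(10) / 948927308641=0.00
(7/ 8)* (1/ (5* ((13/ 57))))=0.77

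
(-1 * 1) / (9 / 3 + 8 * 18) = -1 / 147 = -0.01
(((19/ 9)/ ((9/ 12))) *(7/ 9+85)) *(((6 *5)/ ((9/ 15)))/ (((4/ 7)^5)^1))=1540781725/ 7776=198145.80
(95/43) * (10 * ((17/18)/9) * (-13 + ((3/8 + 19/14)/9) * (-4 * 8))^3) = -16303.81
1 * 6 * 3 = 18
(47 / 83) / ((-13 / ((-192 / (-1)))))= -9024 / 1079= -8.36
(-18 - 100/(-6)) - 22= -70/3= -23.33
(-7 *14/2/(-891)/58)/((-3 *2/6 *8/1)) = -49/413424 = -0.00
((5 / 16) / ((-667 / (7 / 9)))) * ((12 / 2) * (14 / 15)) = -49 / 24012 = -0.00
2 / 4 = 1 / 2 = 0.50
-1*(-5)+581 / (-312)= 979 / 312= 3.14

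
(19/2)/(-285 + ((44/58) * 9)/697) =-384047/11521014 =-0.03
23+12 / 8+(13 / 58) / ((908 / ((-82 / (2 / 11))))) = 1284405 / 52664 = 24.39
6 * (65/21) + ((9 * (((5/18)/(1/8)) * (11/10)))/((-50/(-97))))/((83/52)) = 658138/14525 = 45.31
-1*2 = -2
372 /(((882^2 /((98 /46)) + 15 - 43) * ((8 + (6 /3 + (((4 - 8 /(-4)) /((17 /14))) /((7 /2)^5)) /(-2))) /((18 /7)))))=697221 /2660016560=0.00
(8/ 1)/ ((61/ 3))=24/ 61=0.39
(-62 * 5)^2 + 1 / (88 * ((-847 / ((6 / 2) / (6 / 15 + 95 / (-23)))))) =1024296072915 / 10658648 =96100.00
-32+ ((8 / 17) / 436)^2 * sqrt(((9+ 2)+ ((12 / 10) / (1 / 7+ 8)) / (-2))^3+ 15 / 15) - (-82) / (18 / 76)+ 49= 4 * sqrt(106328203465) / 30988321225+ 3269 / 9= 363.22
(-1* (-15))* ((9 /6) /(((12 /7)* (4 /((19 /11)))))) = 1995 /352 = 5.67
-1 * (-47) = 47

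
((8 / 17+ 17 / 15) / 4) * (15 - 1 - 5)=3.61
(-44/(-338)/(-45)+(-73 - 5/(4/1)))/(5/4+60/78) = -2258773/61425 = -36.77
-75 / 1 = -75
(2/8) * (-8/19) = -2/19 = -0.11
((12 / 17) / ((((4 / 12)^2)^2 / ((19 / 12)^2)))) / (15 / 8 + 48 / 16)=6498 / 221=29.40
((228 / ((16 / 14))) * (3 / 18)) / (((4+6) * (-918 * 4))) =-0.00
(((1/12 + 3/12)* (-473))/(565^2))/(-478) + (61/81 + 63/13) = 899668152823/160676796150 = 5.60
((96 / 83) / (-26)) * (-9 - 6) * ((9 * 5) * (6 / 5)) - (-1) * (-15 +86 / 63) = 1522579 / 67977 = 22.40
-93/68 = -1.37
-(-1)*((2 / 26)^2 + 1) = 170 / 169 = 1.01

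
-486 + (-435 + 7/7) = -920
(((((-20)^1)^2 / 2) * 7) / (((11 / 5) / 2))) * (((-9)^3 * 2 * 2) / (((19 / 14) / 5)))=-13673110.05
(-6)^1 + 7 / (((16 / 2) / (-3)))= -69 / 8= -8.62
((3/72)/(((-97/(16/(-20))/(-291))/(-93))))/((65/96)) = 4464/325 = 13.74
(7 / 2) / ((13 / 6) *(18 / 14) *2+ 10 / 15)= 0.56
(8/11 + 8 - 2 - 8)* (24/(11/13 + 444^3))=-4368/12516559033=-0.00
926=926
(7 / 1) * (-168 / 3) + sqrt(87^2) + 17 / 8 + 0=-2423 / 8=-302.88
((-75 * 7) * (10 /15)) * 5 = -1750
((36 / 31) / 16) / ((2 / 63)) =567 / 248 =2.29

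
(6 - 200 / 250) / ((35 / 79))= 2054 / 175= 11.74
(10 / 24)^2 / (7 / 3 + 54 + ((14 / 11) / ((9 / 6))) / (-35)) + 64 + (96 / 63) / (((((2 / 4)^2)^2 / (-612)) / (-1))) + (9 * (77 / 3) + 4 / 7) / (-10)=233539887701 / 15608880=14961.99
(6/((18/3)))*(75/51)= 25/17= 1.47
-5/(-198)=5/198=0.03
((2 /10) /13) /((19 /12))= 12 /1235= 0.01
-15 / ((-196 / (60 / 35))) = 45 / 343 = 0.13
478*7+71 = 3417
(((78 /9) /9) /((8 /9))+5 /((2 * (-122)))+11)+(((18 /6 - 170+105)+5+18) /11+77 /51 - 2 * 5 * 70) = -47223119 /68442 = -689.97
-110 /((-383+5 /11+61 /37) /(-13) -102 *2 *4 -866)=44770 /672649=0.07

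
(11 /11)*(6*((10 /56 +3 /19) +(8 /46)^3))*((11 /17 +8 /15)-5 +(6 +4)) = 1743009508 /137547935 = 12.67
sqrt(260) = 2 * sqrt(65) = 16.12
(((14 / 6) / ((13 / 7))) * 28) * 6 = 2744 / 13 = 211.08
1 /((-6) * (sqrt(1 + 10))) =-sqrt(11) /66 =-0.05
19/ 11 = 1.73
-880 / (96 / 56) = -1540 / 3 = -513.33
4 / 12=1 / 3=0.33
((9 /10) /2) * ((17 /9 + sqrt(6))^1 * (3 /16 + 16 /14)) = 2.60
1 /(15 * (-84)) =-1 /1260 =-0.00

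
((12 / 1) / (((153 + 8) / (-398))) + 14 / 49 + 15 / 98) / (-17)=3875 / 2254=1.72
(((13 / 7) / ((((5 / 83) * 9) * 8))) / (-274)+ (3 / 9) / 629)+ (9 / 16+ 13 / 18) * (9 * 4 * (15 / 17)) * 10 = 177237136469 / 434311920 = 408.09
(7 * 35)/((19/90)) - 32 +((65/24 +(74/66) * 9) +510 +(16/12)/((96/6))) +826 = 12426683/5016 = 2477.41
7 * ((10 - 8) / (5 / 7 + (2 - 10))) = -98 / 51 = -1.92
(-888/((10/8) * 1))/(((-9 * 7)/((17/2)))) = 10064/105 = 95.85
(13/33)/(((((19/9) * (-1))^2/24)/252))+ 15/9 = 6388399/11913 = 536.25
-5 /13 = -0.38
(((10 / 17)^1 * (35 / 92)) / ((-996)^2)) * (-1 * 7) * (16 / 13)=-1225 / 630302166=-0.00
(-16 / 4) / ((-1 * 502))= 2 / 251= 0.01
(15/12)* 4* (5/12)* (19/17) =475/204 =2.33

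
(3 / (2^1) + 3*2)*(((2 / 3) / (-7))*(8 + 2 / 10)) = -41 / 7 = -5.86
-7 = -7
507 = 507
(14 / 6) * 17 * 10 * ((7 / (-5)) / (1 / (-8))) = 13328 / 3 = 4442.67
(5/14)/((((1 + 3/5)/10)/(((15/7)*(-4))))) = -1875/98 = -19.13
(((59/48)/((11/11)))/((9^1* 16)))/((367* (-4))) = -59/10146816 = -0.00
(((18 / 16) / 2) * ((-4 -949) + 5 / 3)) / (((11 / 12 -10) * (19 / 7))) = 89901 / 4142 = 21.70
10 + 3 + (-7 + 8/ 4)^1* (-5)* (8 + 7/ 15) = 674/ 3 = 224.67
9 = 9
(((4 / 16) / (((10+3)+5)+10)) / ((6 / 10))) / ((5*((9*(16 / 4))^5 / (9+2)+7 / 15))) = 55 / 101583184304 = 0.00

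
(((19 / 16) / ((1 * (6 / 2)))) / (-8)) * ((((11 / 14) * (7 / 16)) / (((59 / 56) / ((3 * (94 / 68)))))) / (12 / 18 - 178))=1551 / 4108288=0.00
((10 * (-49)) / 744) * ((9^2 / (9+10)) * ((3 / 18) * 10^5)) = -27562500 / 589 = -46795.42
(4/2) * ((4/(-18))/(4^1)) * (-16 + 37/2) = -5/18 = -0.28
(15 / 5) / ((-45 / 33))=-11 / 5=-2.20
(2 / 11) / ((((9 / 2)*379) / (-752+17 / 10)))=-5002 / 62535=-0.08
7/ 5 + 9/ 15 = 2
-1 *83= -83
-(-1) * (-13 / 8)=-13 / 8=-1.62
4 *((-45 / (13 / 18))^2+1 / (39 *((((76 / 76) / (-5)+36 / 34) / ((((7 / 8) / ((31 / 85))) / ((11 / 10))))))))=195990854975 / 12620751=15529.25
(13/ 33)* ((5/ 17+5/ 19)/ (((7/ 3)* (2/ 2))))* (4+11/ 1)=35100/ 24871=1.41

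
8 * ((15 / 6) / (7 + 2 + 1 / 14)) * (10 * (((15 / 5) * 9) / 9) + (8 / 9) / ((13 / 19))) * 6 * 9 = 6152160 / 1651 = 3726.32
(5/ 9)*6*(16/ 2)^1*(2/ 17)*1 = 160/ 51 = 3.14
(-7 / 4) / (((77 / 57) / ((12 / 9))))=-19 / 11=-1.73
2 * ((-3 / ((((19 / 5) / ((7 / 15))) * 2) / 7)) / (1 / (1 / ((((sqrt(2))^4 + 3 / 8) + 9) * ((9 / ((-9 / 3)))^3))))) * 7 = 2744 / 54891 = 0.05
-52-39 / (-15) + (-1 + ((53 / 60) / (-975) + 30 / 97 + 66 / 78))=-279443441 / 5674500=-49.25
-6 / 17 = -0.35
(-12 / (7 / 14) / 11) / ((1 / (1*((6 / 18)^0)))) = -24 / 11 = -2.18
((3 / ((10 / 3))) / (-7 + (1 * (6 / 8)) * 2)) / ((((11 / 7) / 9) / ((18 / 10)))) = -5103 / 3025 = -1.69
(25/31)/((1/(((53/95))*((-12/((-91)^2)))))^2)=404496/767422388551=0.00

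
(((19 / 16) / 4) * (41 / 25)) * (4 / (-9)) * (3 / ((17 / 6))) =-779 / 3400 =-0.23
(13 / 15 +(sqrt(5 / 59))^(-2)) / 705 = 38 / 2115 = 0.02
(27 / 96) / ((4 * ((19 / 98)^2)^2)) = 51883209 / 1042568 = 49.76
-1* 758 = -758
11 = 11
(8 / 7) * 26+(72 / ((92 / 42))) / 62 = 150950 / 4991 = 30.24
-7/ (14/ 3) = -1.50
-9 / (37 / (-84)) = 756 / 37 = 20.43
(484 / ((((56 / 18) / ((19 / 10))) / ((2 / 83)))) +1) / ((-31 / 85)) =-401132 / 18011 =-22.27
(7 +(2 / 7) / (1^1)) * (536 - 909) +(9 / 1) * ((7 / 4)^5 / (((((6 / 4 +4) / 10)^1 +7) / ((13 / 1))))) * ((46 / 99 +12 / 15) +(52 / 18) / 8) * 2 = -11254510233 / 5953024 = -1890.55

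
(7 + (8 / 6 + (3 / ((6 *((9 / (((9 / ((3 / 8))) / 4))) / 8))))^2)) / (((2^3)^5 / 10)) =695 / 147456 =0.00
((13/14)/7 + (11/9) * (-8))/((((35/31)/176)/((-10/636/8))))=2900887/981666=2.96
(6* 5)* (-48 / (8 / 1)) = -180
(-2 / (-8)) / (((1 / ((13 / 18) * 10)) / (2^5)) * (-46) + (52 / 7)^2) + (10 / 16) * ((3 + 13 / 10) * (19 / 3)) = 2289859409 / 134496816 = 17.03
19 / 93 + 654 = 60841 / 93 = 654.20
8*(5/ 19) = 40/ 19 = 2.11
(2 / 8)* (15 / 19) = 15 / 76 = 0.20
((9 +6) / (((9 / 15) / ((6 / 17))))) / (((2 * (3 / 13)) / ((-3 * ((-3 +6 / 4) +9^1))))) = -14625 / 34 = -430.15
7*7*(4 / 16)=12.25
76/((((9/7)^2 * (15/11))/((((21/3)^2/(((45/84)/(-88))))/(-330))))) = 224810432/273375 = 822.35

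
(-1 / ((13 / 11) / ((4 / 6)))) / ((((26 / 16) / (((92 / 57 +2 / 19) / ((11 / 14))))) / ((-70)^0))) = -21952 / 28899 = -0.76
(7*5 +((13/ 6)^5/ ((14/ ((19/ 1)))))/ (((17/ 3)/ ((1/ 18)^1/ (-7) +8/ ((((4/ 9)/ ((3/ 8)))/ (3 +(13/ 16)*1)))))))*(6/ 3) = 818819543863/ 1243662336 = 658.39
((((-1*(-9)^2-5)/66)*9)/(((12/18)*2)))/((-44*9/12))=129/484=0.27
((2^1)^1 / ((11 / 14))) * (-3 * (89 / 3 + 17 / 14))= -235.82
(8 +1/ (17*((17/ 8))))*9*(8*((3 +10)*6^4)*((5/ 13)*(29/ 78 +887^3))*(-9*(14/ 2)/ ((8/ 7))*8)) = -1152675582961464494.44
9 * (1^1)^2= 9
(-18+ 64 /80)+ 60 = 214 /5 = 42.80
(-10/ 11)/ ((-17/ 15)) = 150/ 187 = 0.80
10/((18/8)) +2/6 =43/9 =4.78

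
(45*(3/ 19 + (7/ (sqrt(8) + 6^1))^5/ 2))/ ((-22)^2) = 0.03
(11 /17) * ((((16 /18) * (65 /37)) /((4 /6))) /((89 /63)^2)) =3783780 /4982309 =0.76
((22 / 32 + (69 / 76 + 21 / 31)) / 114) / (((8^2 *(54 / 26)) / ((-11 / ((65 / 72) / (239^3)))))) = -3216514983671 / 128920320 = -24949.64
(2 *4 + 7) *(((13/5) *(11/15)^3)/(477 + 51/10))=34606/1084725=0.03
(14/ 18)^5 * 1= 16807/ 59049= 0.28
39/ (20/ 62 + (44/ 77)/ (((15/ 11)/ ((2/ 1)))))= 126945/ 3778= 33.60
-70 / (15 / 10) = -140 / 3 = -46.67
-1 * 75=-75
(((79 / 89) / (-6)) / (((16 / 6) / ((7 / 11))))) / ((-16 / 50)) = 13825 / 125312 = 0.11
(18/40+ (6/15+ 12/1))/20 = 257/400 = 0.64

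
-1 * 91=-91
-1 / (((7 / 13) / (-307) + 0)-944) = 3991 / 3767511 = 0.00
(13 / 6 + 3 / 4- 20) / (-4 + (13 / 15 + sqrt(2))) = 15375 * sqrt(2) / 7036 + 48175 / 7036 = 9.94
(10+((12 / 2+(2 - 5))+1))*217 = 3038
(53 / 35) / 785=53 / 27475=0.00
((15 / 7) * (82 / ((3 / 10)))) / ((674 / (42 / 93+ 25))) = 1617450 / 73129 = 22.12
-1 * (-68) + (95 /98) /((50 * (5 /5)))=66659 /980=68.02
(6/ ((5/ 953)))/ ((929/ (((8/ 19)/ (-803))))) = -45744/ 70868765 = -0.00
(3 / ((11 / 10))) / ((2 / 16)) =240 / 11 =21.82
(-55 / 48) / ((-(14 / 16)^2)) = 220 / 147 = 1.50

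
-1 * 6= -6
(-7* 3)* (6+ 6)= -252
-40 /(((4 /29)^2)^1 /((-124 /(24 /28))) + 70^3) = -912485 /7824558872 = -0.00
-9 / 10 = -0.90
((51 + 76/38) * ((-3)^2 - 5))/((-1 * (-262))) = 106/131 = 0.81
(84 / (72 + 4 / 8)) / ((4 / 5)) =42 / 29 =1.45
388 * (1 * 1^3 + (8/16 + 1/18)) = 5432/9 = 603.56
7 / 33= 0.21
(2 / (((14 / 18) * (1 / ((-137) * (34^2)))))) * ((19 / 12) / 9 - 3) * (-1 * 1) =-24151730 / 21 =-1150082.38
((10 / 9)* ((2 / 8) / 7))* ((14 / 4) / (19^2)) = 5 / 12996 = 0.00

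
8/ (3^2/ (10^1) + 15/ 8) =320/ 111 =2.88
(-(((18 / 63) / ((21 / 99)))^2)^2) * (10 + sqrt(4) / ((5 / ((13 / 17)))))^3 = -12755223143156736 / 3540308414125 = -3602.86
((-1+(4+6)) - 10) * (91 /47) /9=-91 /423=-0.22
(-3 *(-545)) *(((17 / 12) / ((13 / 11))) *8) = 203830 / 13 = 15679.23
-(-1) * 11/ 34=11/ 34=0.32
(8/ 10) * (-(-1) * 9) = 36/ 5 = 7.20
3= 3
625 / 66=9.47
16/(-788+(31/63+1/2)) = -2016/99163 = -0.02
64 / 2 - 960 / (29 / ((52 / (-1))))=50848 / 29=1753.38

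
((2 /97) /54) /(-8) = -1 /20952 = -0.00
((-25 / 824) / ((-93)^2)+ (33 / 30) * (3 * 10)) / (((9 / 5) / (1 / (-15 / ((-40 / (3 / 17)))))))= 19990604555 / 72158607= 277.04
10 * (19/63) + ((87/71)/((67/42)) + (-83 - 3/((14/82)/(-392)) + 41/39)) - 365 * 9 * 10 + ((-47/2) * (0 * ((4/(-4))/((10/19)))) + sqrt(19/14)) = -26039.00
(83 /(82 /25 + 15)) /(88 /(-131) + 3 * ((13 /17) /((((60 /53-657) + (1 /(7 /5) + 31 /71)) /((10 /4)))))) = -159387479337050 /23888585803109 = -6.67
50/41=1.22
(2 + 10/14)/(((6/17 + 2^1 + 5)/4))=1292/875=1.48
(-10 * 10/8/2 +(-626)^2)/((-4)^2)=1567479/64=24491.86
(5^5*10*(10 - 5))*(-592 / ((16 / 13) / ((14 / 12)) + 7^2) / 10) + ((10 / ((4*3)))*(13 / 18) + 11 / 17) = -309088511077 / 1672596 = -184795.68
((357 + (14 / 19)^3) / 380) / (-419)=-2451407 / 1092089980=-0.00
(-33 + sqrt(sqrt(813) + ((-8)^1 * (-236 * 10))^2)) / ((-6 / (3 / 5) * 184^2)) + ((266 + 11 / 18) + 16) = 861127657 / 3047040 - sqrt(sqrt(813) + 356454400) / 338560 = 282.56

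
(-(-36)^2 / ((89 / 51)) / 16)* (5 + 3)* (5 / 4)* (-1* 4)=1856.63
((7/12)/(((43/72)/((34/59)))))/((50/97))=69258/63425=1.09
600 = 600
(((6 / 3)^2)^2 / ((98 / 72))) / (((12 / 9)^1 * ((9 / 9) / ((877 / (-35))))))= -378864 / 1715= -220.91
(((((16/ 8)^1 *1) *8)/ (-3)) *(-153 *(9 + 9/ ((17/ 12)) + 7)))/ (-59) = -18240/ 59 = -309.15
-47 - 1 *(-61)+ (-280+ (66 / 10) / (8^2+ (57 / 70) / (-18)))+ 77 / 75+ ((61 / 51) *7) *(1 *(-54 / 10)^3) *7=-1625655497312 / 171238875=-9493.50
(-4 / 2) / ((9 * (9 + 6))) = -2 / 135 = -0.01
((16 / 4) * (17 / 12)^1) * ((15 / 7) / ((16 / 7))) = 85 / 16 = 5.31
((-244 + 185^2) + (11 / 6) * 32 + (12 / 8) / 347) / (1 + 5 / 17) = 1204800115 / 45804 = 26303.38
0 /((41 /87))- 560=-560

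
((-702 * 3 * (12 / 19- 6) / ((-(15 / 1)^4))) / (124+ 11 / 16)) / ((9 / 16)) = -226304 / 71071875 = -0.00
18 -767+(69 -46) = -726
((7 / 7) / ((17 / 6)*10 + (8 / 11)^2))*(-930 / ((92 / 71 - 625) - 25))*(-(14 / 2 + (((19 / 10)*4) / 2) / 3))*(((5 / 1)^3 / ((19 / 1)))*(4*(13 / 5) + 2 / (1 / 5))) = -252632100600 / 4584221827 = -55.11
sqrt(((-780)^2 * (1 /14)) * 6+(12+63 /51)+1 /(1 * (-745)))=2 * sqrt(512366750625170) /88655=510.64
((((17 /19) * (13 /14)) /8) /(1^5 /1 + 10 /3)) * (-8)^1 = -51 /266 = -0.19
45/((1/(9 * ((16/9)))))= 720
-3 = -3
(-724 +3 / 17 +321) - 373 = -13189 / 17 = -775.82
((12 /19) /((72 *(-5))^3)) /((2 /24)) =-0.00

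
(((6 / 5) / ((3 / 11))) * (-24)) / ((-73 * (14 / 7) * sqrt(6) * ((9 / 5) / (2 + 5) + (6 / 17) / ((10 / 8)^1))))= 5236 * sqrt(6) / 23433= 0.55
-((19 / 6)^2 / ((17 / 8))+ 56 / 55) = -48278 / 8415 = -5.74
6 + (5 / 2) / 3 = 41 / 6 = 6.83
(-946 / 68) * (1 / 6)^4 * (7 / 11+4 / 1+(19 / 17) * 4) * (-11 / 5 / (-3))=-805519 / 11236320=-0.07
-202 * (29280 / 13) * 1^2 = -5914560 / 13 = -454966.15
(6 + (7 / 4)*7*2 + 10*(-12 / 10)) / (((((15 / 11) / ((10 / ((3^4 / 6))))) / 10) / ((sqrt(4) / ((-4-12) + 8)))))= -2035 / 81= -25.12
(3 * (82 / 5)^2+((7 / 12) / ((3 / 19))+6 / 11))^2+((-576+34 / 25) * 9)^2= 537193143001469 / 19602000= 27405016.99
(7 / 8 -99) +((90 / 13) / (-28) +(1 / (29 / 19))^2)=-59965407 / 612248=-97.94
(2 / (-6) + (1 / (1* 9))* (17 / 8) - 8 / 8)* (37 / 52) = -2923 / 3744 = -0.78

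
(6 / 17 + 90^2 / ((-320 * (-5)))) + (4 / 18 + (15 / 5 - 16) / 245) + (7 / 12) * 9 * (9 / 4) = 17.40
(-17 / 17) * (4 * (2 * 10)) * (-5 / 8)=50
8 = 8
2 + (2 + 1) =5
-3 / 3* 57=-57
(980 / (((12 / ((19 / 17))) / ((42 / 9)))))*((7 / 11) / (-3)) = -456190 / 5049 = -90.35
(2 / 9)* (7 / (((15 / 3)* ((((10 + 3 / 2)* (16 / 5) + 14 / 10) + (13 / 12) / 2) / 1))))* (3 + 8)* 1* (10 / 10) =1232 / 13947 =0.09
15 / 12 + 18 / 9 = 13 / 4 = 3.25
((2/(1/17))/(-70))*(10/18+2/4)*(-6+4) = 323/315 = 1.03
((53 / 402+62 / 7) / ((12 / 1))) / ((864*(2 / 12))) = 0.01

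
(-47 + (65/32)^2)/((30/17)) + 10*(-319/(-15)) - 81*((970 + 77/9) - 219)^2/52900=-18824217417/27084800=-695.01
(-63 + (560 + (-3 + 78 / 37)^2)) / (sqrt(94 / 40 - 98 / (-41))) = 1362964*sqrt(4715) / 409331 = 228.64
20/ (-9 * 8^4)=-5/ 9216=-0.00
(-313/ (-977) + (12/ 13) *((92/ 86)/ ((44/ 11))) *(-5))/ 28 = -71309/ 2184572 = -0.03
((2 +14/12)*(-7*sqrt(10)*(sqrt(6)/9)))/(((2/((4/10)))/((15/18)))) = -3.18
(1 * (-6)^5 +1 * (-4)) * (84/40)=-16338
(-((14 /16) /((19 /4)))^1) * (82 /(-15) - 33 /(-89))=47621 /50730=0.94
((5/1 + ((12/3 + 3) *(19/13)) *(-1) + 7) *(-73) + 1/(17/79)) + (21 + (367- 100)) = 36132/221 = 163.49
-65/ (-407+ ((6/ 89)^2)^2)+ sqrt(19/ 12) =4078245665/ 25536090791+ sqrt(57)/ 6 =1.42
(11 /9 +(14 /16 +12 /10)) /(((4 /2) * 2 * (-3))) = -1187 /4320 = -0.27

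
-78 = -78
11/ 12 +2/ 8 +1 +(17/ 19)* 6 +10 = 1999/ 114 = 17.54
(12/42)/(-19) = -2/133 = -0.02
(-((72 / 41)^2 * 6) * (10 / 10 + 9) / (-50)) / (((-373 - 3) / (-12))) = 46656 / 395035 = 0.12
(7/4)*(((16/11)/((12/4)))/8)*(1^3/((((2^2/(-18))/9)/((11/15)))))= -63/20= -3.15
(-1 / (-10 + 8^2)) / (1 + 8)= -1 / 486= -0.00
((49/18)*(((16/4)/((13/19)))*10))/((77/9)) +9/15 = 13729/715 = 19.20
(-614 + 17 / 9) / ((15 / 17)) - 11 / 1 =-95138 / 135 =-704.73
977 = 977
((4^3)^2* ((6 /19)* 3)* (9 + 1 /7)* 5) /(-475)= -4718592 /12635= -373.45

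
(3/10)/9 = 1/30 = 0.03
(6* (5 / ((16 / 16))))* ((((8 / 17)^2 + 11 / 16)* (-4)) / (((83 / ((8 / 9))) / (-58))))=1625160 / 23987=67.75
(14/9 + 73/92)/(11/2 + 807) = 389/134550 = 0.00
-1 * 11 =-11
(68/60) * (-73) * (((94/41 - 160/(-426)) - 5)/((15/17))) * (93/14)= 1902506363/1309950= 1452.35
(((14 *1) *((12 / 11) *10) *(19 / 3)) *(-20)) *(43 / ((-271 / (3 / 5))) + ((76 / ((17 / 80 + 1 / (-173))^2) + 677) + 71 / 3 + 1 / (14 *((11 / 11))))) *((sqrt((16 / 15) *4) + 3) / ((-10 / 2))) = 510650788071240448 *sqrt(15) / 99819989595 + 63831348508905056 / 2218221991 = 48588992.05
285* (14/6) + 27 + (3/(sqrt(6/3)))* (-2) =692 - 3* sqrt(2) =687.76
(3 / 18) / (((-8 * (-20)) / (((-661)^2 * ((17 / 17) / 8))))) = 436921 / 7680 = 56.89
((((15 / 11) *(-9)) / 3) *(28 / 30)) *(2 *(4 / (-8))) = 42 / 11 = 3.82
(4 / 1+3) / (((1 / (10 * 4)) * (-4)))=-70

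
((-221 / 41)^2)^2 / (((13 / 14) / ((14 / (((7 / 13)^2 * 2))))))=62021525306 / 2825761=21948.61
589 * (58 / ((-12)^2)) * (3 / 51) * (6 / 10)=8.37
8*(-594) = -4752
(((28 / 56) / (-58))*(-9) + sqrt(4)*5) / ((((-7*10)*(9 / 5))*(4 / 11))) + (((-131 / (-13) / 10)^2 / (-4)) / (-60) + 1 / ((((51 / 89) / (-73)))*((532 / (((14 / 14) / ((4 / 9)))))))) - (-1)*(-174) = -139426757136923 / 797843592000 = -174.75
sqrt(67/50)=1.16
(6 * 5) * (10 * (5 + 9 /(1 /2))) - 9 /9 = 6899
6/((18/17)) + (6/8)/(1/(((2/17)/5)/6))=5783/1020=5.67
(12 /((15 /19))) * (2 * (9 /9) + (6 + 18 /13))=142.65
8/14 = 4/7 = 0.57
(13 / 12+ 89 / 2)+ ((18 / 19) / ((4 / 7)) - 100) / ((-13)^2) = 1733995 / 38532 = 45.00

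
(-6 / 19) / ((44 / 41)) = -123 / 418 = -0.29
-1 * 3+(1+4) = 2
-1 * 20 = -20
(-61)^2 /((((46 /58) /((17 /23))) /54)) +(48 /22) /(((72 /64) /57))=1090308346 /5819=187370.40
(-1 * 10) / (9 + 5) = -5 / 7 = -0.71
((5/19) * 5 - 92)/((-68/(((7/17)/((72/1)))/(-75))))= -12061/118605600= -0.00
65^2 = 4225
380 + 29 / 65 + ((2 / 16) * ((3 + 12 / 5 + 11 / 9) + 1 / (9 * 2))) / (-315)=380.44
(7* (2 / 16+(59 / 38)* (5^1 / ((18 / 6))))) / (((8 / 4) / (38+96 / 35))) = 881981 / 2280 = 386.83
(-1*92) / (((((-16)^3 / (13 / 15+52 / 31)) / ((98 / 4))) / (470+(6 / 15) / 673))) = 43928957709 / 66761600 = 658.00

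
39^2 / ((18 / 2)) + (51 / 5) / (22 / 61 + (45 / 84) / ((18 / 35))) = 1809449 / 10265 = 176.27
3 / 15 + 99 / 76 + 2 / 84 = 12181 / 7980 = 1.53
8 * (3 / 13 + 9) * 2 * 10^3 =1920000 / 13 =147692.31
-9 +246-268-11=-42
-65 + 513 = 448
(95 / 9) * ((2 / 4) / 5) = 19 / 18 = 1.06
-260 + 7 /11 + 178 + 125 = 480 /11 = 43.64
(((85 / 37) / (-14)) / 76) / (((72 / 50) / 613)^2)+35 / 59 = -1176015226895 / 3010234752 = -390.67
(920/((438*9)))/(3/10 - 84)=-4600/1649727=-0.00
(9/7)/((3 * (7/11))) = 33/49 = 0.67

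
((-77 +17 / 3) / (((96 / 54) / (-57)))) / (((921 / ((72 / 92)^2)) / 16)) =3952152 / 162403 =24.34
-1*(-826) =826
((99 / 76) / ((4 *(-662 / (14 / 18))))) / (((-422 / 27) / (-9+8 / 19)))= -338877 / 1613606464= -0.00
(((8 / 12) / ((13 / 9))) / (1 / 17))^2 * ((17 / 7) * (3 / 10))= 265302 / 5915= 44.85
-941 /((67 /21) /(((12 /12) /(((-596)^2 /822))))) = -8121771 /11899736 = -0.68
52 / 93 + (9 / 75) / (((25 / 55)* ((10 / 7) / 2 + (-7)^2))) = 761161 / 1348500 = 0.56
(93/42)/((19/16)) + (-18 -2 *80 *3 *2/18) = -27718/399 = -69.47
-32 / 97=-0.33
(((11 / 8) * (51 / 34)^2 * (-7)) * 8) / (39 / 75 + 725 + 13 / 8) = -34650 / 145429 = -0.24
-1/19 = -0.05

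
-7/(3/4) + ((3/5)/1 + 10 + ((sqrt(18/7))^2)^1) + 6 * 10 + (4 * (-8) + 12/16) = 13687/420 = 32.59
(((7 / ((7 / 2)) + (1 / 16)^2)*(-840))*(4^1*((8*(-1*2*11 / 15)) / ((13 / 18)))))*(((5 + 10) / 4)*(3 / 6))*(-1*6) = -15997905 / 13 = -1230608.08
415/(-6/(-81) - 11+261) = 11205/6752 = 1.66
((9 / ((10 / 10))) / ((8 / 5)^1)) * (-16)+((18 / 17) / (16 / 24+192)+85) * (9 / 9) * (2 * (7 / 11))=982978 / 54043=18.19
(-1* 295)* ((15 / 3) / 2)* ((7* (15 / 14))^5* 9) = -157510986.33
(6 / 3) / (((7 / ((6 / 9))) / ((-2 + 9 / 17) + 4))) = 172 / 357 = 0.48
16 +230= 246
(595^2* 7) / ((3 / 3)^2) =2478175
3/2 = 1.50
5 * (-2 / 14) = -5 / 7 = -0.71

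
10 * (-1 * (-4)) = 40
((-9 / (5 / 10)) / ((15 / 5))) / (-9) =2 / 3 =0.67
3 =3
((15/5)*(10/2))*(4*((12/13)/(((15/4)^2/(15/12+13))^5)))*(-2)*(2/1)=-162273624064/685546875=-236.71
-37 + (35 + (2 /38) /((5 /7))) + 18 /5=159 /95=1.67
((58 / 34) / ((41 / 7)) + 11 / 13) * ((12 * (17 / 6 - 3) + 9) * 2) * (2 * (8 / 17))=2308544 / 154037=14.99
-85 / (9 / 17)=-160.56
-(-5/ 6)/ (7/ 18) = 15/ 7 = 2.14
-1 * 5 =-5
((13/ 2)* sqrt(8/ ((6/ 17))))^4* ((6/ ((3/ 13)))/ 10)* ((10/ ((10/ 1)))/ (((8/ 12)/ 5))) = 107303677/ 6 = 17883946.17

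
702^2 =492804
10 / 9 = 1.11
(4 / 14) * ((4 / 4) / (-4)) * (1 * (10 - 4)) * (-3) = 9 / 7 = 1.29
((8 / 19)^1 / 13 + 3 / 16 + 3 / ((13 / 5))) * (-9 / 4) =-48861 / 15808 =-3.09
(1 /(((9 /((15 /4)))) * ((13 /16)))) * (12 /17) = 80 /221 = 0.36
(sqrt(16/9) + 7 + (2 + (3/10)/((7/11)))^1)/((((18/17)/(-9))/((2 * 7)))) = -38573/30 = -1285.77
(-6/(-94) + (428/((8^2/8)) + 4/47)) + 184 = 22339/94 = 237.65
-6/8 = -3/4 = -0.75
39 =39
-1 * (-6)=6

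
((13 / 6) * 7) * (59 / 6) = 5369 / 36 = 149.14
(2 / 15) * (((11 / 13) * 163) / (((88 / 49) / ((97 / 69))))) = 774739 / 53820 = 14.40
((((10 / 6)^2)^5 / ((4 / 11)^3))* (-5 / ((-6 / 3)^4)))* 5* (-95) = 30870361328125 / 60466176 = 510539.34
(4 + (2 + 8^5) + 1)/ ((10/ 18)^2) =106191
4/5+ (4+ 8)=64/5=12.80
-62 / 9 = -6.89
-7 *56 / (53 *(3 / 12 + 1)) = -1568 / 265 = -5.92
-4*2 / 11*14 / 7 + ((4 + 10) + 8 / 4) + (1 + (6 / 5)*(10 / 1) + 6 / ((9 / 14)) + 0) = 1217 / 33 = 36.88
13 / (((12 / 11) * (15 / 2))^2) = 1573 / 8100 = 0.19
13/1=13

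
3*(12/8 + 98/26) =411/26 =15.81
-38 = -38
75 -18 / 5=357 / 5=71.40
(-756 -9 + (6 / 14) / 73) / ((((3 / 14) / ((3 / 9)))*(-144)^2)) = -1018 / 17739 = -0.06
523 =523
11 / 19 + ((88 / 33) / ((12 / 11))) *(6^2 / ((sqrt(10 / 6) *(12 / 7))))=11 / 19 + 154 *sqrt(15) / 15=40.34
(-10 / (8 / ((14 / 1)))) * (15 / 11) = -525 / 22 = -23.86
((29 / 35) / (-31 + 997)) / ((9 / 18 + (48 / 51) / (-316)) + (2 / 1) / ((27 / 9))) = 38947 / 52839395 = 0.00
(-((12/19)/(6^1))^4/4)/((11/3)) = -12/1433531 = -0.00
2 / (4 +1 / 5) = 10 / 21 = 0.48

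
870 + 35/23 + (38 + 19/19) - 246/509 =10653820/11707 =910.04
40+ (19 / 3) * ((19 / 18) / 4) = 9001 / 216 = 41.67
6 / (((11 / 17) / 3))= 306 / 11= 27.82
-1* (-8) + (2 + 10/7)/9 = 176/21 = 8.38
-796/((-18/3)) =398/3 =132.67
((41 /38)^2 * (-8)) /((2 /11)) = -18491 /361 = -51.22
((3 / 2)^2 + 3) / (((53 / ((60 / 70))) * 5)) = 9 / 530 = 0.02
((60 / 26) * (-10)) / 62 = -150 / 403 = -0.37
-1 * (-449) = 449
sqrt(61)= 7.81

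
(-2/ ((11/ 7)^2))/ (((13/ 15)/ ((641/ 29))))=-942270/ 45617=-20.66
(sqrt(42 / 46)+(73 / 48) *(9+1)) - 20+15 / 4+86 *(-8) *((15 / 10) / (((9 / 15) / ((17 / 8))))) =-87745 / 24+sqrt(483) / 23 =-3655.09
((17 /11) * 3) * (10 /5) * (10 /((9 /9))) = 1020 /11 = 92.73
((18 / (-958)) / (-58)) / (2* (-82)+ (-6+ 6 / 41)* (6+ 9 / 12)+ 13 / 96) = -17712 / 11119620481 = -0.00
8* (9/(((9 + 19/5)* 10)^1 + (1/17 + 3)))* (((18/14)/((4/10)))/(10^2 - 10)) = 153/7798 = 0.02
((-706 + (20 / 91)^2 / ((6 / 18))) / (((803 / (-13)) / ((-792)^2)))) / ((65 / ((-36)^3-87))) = -15580184480986752 / 3022565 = -5154623467.48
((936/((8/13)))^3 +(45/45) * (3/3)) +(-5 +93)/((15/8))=52781157134/15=3518743808.93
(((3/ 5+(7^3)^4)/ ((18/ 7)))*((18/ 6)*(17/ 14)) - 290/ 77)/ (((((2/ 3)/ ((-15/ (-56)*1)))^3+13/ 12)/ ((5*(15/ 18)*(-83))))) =-190326501179023455000/ 463123199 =-410963004207.06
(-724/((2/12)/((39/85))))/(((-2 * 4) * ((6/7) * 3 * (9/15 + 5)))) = 2353/136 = 17.30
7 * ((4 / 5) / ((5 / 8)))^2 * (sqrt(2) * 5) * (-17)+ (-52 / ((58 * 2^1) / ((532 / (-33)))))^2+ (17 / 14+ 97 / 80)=-1323.99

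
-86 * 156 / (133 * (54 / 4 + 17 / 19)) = -26832 / 3829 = -7.01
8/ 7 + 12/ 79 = 1.29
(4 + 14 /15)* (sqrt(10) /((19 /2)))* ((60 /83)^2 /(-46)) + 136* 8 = 1088 - 17760* sqrt(10) /3010493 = 1087.98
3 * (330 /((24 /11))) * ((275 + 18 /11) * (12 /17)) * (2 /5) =35442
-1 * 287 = -287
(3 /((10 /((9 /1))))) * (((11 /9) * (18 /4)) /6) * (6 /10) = 297 /200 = 1.48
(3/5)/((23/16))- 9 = -987/115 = -8.58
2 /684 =1 /342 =0.00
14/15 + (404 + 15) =6299/15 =419.93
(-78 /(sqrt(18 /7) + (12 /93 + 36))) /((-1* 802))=4739280 /1757082151 -112437* sqrt(14) /3514164302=0.00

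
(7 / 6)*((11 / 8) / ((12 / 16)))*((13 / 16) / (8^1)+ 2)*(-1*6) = -20713 / 768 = -26.97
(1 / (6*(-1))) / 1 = -1 / 6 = -0.17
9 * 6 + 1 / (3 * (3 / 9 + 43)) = 7021 / 130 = 54.01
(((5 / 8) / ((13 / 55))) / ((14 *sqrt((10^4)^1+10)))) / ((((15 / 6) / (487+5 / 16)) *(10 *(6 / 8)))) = 2599 *sqrt(10010) / 5299840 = 0.05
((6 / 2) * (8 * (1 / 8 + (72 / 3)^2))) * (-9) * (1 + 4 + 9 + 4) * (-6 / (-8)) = -3359961 / 2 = -1679980.50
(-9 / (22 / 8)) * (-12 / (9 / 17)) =816 / 11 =74.18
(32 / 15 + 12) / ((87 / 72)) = 1696 / 145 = 11.70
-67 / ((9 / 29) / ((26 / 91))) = -3886 / 63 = -61.68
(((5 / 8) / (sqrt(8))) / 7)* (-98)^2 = 1715* sqrt(2) / 8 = 303.17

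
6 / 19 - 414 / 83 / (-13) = 14340 / 20501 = 0.70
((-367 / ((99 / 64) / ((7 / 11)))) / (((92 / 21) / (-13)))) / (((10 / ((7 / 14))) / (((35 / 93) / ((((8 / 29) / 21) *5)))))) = 332199959 / 2588190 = 128.35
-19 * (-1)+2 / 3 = 59 / 3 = 19.67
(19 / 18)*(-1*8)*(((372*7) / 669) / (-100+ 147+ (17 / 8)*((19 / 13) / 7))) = -0.69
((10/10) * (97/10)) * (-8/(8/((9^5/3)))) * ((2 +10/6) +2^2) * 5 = -14637591/2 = -7318795.50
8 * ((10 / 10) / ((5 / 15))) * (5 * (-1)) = -120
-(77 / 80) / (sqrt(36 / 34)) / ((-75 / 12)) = 77*sqrt(34) / 3000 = 0.15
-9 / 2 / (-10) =0.45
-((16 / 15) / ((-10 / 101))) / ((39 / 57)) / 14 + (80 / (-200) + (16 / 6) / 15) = 0.90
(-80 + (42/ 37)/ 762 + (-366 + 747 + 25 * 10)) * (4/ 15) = 3452208/ 23495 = 146.93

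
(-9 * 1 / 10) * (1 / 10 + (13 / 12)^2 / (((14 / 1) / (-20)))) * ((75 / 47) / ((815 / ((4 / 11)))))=11919 / 11797940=0.00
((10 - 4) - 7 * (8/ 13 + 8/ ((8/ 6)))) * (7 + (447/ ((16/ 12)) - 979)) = 333657/ 13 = 25665.92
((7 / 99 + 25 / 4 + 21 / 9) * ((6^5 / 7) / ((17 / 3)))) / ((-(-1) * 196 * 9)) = 61686 / 64141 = 0.96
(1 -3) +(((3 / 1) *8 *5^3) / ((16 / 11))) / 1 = 4121 / 2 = 2060.50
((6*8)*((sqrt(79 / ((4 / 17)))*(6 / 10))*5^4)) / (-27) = -1000*sqrt(1343) / 3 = -12215.65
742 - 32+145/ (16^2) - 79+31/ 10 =812373/ 1280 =634.67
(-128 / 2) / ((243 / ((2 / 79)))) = -128 / 19197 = -0.01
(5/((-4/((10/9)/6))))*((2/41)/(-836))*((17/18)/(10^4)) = 17/13326508800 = 0.00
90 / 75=6 / 5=1.20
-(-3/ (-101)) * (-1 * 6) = 18/ 101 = 0.18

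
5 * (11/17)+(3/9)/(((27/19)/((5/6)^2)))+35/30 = 226289/49572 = 4.56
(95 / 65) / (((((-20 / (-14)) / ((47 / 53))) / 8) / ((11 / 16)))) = 68761 / 13780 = 4.99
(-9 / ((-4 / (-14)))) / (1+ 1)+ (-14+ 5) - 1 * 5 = -119 / 4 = -29.75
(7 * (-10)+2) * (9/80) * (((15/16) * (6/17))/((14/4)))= -81/112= -0.72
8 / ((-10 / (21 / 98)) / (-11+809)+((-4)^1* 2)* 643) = -684 / 439817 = -0.00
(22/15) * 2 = 44/15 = 2.93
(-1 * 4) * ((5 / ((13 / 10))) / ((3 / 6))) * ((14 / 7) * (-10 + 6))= 3200 / 13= 246.15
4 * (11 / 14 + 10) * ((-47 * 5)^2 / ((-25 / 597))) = -398269446 / 7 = -56895635.14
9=9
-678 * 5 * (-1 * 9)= 30510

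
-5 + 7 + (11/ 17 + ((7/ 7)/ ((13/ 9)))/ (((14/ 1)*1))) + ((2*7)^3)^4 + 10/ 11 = 1929520613780946777/ 34034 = 56693912375299.61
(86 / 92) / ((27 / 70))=1505 / 621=2.42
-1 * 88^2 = -7744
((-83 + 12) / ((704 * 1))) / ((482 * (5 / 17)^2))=-20519 / 8483200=-0.00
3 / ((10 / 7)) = 21 / 10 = 2.10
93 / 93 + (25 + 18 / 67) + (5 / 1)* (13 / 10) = 32.77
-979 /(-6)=979 /6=163.17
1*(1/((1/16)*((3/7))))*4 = 448/3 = 149.33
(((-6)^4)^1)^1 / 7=1296 / 7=185.14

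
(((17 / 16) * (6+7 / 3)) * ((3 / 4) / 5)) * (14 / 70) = 17 / 64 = 0.27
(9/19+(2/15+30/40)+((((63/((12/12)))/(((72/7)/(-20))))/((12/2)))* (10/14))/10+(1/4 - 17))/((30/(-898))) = 1916781/3800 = 504.42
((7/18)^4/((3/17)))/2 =40817/629856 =0.06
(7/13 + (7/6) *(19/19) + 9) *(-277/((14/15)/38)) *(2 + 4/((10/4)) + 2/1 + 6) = -1400478.52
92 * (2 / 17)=184 / 17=10.82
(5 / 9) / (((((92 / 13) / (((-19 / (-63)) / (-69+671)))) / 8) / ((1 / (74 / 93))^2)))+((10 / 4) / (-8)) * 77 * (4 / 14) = -32837465285 / 4776703848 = -6.87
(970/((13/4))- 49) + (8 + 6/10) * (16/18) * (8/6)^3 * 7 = 5943701/15795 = 376.30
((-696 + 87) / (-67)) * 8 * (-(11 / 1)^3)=-6484632 / 67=-96785.55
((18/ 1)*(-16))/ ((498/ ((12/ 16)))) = -36/ 83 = -0.43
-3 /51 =-1 /17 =-0.06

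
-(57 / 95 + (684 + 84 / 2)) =-3633 / 5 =-726.60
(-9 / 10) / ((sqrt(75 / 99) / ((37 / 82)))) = -333 * sqrt(33) / 4100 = -0.47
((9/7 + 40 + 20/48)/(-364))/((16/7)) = -3503/69888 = -0.05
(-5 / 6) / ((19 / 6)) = -5 / 19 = -0.26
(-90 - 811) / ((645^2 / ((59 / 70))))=-53159 / 29121750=-0.00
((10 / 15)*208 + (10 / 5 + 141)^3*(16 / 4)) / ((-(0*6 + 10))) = -3509090 / 3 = -1169696.67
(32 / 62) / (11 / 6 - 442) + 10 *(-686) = -6860.00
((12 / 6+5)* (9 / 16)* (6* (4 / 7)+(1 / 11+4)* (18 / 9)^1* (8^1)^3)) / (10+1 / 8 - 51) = -484236 / 1199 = -403.87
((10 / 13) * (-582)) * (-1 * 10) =58200 / 13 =4476.92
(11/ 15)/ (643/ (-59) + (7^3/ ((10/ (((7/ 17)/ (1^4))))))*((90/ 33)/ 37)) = -4490431/ 60359100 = -0.07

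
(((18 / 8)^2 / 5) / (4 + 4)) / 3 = 27 / 640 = 0.04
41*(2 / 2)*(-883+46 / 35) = -1265219 / 35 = -36149.11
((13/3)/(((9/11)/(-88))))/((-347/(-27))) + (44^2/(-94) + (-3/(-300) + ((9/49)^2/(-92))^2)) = -1131004840625625631/19894238320104400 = -56.85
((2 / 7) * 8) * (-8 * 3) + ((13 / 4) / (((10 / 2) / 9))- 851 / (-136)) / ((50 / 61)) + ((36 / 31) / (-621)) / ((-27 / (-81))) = -6803334917 / 169694000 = -40.09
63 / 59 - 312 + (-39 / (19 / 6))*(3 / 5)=-1784193 / 5605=-318.32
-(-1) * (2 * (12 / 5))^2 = 576 / 25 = 23.04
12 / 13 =0.92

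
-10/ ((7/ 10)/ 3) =-300/ 7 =-42.86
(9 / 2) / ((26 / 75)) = 675 / 52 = 12.98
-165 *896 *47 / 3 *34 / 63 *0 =0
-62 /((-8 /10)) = 77.50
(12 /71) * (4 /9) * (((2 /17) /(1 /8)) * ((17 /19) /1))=256 /4047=0.06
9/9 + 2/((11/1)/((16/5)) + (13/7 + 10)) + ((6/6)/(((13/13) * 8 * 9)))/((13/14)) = 306169/267228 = 1.15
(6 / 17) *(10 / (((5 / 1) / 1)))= 12 / 17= 0.71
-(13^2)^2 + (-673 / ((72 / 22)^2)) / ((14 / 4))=-129634129 / 4536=-28578.95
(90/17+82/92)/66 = 4837/51612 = 0.09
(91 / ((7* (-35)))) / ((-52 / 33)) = 33 / 140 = 0.24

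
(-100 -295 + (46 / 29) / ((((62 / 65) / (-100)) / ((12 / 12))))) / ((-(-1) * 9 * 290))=-100921 / 469278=-0.22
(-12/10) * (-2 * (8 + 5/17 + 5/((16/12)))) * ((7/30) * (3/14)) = 2457/1700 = 1.45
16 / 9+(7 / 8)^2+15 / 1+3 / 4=10537 / 576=18.29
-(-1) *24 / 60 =2 / 5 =0.40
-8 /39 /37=-8 /1443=-0.01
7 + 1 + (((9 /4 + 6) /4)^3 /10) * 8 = 76897 /5120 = 15.02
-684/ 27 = -76/ 3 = -25.33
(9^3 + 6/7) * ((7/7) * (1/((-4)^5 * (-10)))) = 5109/71680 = 0.07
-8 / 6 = -4 / 3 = -1.33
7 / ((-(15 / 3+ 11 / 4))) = -28 / 31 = -0.90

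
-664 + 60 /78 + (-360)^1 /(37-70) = -93282 /143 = -652.32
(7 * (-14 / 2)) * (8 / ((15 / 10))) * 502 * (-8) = 3148544 / 3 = 1049514.67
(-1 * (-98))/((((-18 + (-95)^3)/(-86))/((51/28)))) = 15351/857393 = 0.02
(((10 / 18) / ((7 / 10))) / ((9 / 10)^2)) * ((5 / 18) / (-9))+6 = 2467558 / 413343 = 5.97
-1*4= -4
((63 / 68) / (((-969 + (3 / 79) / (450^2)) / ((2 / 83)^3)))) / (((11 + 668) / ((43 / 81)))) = -0.00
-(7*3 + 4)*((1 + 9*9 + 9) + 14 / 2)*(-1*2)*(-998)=-4890200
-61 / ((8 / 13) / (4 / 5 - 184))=181597 / 10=18159.70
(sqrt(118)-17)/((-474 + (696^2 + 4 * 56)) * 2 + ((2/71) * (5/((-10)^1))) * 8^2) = -1207/68751508 + 71 * sqrt(118)/68751508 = -0.00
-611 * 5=-3055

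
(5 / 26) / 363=0.00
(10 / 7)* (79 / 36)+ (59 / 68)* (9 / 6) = 38011 / 8568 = 4.44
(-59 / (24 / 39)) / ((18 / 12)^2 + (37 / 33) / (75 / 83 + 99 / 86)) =-371236437 / 10825046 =-34.29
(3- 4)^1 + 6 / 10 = -2 / 5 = -0.40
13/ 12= 1.08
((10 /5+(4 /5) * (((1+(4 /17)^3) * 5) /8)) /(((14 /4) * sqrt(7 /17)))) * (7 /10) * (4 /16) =0.20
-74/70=-37/35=-1.06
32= 32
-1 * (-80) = 80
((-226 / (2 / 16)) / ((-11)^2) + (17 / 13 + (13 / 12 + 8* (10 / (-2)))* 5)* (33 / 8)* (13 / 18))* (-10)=205861945 / 34848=5907.42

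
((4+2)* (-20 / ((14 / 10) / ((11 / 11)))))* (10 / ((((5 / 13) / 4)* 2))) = -31200 / 7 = -4457.14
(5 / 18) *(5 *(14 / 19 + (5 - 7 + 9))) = 1225 / 114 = 10.75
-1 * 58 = -58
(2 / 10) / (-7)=-1 / 35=-0.03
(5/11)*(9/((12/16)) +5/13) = 805/143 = 5.63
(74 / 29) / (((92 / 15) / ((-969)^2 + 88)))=17971455 / 46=390683.80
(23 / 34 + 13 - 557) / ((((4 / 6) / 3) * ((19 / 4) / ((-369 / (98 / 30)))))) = 18780255 / 323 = 58143.20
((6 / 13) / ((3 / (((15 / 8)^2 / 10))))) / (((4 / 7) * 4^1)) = 315 / 13312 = 0.02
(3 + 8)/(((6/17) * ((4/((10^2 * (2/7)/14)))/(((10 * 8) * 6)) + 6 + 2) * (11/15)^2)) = 7650000/1056539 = 7.24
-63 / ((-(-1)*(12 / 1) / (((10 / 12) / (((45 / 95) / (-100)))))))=16625 / 18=923.61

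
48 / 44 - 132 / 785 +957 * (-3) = -24783117 / 8635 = -2870.08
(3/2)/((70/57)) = 171/140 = 1.22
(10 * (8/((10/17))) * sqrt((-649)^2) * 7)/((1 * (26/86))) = 26567464/13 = 2043651.08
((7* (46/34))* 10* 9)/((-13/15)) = -217350/221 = -983.48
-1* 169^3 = -4826809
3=3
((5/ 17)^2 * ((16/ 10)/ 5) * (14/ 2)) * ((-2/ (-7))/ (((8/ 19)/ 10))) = 380/ 289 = 1.31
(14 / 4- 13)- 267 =-553 / 2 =-276.50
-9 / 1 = -9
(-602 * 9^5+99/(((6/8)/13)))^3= -44912188615555989951768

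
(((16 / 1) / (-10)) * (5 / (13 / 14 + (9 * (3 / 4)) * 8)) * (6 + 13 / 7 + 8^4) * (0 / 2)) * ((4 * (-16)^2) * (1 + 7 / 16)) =0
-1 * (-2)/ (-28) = -0.07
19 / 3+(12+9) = 82 / 3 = 27.33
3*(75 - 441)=-1098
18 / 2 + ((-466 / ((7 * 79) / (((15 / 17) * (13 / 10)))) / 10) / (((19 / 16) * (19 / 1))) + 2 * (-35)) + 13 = -48.00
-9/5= -1.80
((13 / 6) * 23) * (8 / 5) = 1196 / 15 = 79.73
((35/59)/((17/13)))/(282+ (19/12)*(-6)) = 182/109327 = 0.00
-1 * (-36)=36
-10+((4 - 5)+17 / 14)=-137 / 14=-9.79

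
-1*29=-29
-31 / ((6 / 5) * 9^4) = -155 / 39366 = -0.00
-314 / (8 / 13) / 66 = -2041 / 264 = -7.73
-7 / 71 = -0.10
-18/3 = -6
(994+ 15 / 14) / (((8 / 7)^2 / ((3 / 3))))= 97517 / 128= 761.85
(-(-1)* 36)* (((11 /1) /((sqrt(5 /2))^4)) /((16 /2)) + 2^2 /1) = 3798 /25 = 151.92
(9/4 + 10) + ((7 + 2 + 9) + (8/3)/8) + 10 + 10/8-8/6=81/2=40.50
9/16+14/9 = 305/144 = 2.12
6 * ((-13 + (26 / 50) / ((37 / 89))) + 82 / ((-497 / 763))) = -54235668 / 65675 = -825.82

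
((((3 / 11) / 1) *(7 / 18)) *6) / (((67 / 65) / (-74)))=-33670 / 737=-45.69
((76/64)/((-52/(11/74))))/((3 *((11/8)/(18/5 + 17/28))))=-11191/3232320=-0.00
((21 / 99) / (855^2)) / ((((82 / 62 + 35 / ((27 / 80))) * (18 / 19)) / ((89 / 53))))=19313 / 3943670647950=0.00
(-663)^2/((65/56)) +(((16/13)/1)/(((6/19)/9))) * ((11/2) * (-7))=377355.14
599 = 599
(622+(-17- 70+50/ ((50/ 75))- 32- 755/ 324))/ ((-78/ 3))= -186517/ 8424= -22.14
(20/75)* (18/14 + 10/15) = 0.52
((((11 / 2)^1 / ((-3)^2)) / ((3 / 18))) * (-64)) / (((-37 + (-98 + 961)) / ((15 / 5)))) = -352 / 413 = -0.85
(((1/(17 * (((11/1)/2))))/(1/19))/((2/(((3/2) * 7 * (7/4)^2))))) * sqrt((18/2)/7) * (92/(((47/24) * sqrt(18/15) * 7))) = 27531 * sqrt(210)/17578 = 22.70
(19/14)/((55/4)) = 38/385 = 0.10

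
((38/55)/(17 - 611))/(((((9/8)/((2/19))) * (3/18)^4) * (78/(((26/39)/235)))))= -256/49903425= -0.00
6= 6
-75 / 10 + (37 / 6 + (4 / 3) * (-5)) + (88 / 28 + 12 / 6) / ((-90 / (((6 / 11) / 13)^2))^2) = -585426241256 / 73178280175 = -8.00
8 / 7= 1.14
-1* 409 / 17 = -409 / 17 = -24.06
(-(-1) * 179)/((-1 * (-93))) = 179/93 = 1.92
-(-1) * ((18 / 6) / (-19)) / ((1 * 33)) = -1 / 209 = -0.00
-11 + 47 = 36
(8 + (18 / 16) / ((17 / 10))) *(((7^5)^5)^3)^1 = 1420588503999407618497459102648350143911198066629744590141450328427 / 68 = 20891007411755994389668520000000000000000000000000000000000000000.00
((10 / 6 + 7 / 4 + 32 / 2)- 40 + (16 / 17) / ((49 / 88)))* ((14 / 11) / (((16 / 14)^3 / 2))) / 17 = -9253895 / 4882944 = -1.90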